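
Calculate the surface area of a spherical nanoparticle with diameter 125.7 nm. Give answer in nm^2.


Radius r = 125.7/2 = 62.85 nm
Surface area SA = 4 * pi * r^2
SA = 4 * pi * (62.85)^2
SA = 49638.7 nm^2

49638.7


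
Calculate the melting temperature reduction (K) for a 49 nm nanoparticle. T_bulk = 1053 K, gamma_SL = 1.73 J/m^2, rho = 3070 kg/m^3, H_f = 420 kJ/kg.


Radius R = 49/2 = 24.5 nm = 2.45e-08 m
Convert H_f = 420 kJ/kg = 420000 J/kg
dT = 2 * gamma_SL * T_bulk / (rho * H_f * R)
dT = 2 * 1.73 * 1053 / (3070 * 420000 * 2.45e-08)
dT = 115.3 K

115.3


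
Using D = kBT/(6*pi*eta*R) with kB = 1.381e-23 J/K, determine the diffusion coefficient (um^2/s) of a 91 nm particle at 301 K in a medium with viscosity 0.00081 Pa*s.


Radius R = 91/2 = 45.5 nm = 4.55e-08 m
D = kB*T / (6*pi*eta*R)
D = 1.381e-23 * 301 / (6 * pi * 0.00081 * 4.55e-08)
D = 5.9836e-12 m^2/s = 5.984 um^2/s

5.984


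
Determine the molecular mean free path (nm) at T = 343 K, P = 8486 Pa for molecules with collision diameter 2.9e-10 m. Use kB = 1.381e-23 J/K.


Mean free path: lambda = kB*T / (sqrt(2) * pi * d^2 * P)
lambda = 1.381e-23 * 343 / (sqrt(2) * pi * (2.9e-10)^2 * 8486)
lambda = 1.49391e-06 m
lambda = 1493.91 nm

1493.91


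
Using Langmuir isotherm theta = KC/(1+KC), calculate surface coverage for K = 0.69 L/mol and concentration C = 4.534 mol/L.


Langmuir isotherm: theta = K*C / (1 + K*C)
K*C = 0.69 * 4.534 = 3.12846
theta = 3.12846 / (1 + 3.12846) = 3.12846 / 4.12846
theta = 0.7578

0.7578


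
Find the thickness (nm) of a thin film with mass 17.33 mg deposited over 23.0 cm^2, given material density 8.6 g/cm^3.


Convert: m = 17.33 mg = 1.7330e-05 kg, A = 23.0 cm^2 = 2.3000e-03 m^2, rho = 8.6 g/cm^3 = 8600 kg/m^3
t = m / (A * rho)
t = 1.7330e-05 / (2.3000e-03 * 8600)
t = 8.7614e-07 m = 876.1 nm

876.1


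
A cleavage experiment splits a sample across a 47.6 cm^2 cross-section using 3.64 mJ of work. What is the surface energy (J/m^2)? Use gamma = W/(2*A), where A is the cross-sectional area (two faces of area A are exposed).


Convert: A = 47.6 cm^2 = 0.00476 m^2, W = 3.64 mJ = 0.00364 J
Cleaving exposes two faces of area A, so total new surface = 2*A and gamma = W / (2*A)
gamma = 0.00364 / (2 * 0.00476)
gamma = 0.382 J/m^2

0.382


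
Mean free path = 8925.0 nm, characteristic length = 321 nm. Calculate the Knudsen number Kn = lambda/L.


Knudsen number Kn = lambda / L
Kn = 8925.0 / 321
Kn = 27.8037

27.8037


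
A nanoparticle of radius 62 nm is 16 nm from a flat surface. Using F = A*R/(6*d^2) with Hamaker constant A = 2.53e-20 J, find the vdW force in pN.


Convert to SI: R = 62 nm = 6.2e-08 m, d = 16 nm = 1.6e-08 m
F = A * R / (6 * d^2)
F = 2.53e-20 * 6.2e-08 / (6 * (1.6e-08)^2)
F = 1.02122e-12 N = 1.021 pN

1.021


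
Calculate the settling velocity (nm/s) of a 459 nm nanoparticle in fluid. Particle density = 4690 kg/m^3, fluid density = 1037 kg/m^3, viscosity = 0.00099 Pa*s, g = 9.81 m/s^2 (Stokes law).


Radius R = 459/2 nm = 2.295e-07 m
Density difference = 4690 - 1037 = 3653 kg/m^3
v = 2 * R^2 * (rho_p - rho_f) * g / (9 * eta)
v = 2 * (2.295e-07)^2 * 3653 * 9.81 / (9 * 0.00099)
v = 4.23678e-07 m/s = 423.6784 nm/s

423.6784


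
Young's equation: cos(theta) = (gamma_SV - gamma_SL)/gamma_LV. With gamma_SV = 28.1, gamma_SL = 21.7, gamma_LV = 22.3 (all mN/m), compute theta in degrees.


cos(theta) = (gamma_SV - gamma_SL) / gamma_LV
cos(theta) = (28.1 - 21.7) / 22.3
cos(theta) = 0.286996
theta = arccos(0.286996) = 73.32 degrees

73.32


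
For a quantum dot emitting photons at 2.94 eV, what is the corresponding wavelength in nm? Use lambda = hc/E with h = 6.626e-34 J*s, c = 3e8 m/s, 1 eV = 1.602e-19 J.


Convert energy: E = 2.94 eV = 2.94 * 1.602e-19 = 4.70988e-19 J
lambda = h*c / E = 6.626e-34 * 3e8 / 4.70988e-19
lambda = 4.22049e-07 m = 422.0 nm

422.0


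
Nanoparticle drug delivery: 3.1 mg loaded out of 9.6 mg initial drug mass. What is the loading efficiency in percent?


Drug loading efficiency = (drug loaded / drug initial) * 100
DLE = 3.1 / 9.6 * 100
DLE = 0.3229 * 100
DLE = 32.29%

32.29


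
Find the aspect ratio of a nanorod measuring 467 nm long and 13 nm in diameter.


Aspect ratio AR = length / diameter
AR = 467 / 13
AR = 35.92

35.92


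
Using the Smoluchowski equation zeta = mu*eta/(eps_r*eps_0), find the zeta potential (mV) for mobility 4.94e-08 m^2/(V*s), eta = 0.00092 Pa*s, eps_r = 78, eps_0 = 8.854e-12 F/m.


Smoluchowski equation: zeta = mu * eta / (eps_r * eps_0)
zeta = 4.94e-08 * 0.00092 / (78 * 8.854e-12)
zeta = 0.065808 V = 65.81 mV

65.81


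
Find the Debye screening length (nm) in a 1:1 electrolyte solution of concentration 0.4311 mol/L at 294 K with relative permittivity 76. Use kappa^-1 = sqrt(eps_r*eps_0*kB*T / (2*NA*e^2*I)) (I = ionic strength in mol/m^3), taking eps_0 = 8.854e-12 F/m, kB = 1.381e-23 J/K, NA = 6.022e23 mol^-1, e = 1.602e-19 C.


Ionic strength I = 0.4311 * 1^2 * 1000 = 431.1 mol/m^3
kappa^-1 = sqrt(76 * 8.854e-12 * 1.381e-23 * 294 / (2 * 6.022e23 * (1.602e-19)^2 * 431.1))
kappa^-1 = 0.453 nm

0.453


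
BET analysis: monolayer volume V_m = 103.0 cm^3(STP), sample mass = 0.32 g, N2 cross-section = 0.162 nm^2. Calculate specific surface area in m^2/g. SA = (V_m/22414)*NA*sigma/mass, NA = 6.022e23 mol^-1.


Number of moles in monolayer = V_m / 22414 = 103.0 / 22414 = 0.00459534
Number of molecules = moles * NA = 0.00459534 * 6.022e23
SA = molecules * sigma / mass
SA = (103.0 / 22414) * 6.022e23 * 0.162e-18 / 0.32
SA = 1401.0 m^2/g

1401.0


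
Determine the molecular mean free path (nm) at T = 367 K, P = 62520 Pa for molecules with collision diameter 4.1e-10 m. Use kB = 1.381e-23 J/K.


Mean free path: lambda = kB*T / (sqrt(2) * pi * d^2 * P)
lambda = 1.381e-23 * 367 / (sqrt(2) * pi * (4.1e-10)^2 * 62520)
lambda = 1.08545e-07 m
lambda = 108.54 nm

108.54


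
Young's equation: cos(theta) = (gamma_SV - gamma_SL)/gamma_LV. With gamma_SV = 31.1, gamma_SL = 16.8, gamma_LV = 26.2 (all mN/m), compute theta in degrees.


cos(theta) = (gamma_SV - gamma_SL) / gamma_LV
cos(theta) = (31.1 - 16.8) / 26.2
cos(theta) = 0.545802
theta = arccos(0.545802) = 56.92 degrees

56.92


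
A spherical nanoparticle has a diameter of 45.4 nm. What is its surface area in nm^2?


Radius r = 45.4/2 = 22.7 nm
Surface area SA = 4 * pi * r^2
SA = 4 * pi * (22.7)^2
SA = 6475.33 nm^2

6475.33


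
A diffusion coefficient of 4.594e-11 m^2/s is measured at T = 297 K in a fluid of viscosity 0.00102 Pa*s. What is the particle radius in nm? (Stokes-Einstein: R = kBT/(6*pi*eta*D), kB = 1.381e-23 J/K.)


Stokes-Einstein: R = kB*T / (6*pi*eta*D)
R = 1.381e-23 * 297 / (6 * pi * 0.00102 * 4.594e-11)
R = 4.64363e-09 m = 4.64 nm

4.64


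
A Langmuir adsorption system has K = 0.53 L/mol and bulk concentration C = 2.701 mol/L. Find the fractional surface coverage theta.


Langmuir isotherm: theta = K*C / (1 + K*C)
K*C = 0.53 * 2.701 = 1.43153
theta = 1.43153 / (1 + 1.43153) = 1.43153 / 2.43153
theta = 0.5887

0.5887


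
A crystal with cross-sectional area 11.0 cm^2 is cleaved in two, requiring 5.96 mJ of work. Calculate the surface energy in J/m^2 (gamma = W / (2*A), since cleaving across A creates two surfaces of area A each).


Convert: A = 11.0 cm^2 = 0.0011 m^2, W = 5.96 mJ = 0.00596 J
Cleaving exposes two faces of area A, so total new surface = 2*A and gamma = W / (2*A)
gamma = 0.00596 / (2 * 0.0011)
gamma = 2.709 J/m^2

2.709


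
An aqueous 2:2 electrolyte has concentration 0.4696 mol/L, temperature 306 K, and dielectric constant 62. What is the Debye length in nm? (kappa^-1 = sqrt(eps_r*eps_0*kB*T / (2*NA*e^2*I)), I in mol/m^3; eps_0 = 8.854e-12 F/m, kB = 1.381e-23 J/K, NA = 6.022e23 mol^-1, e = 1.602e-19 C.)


Ionic strength I = 0.4696 * 2^2 * 1000 = 1878.4 mol/m^3
kappa^-1 = sqrt(62 * 8.854e-12 * 1.381e-23 * 306 / (2 * 6.022e23 * (1.602e-19)^2 * 1878.4))
kappa^-1 = 0.2 nm

0.2


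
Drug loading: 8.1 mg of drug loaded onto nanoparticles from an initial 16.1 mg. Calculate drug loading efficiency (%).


Drug loading efficiency = (drug loaded / drug initial) * 100
DLE = 8.1 / 16.1 * 100
DLE = 0.5031 * 100
DLE = 50.31%

50.31


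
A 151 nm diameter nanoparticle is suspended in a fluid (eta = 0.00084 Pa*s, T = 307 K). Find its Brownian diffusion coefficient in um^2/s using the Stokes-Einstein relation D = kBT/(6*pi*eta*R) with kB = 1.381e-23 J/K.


Radius R = 151/2 = 75.5 nm = 7.55e-08 m
D = kB*T / (6*pi*eta*R)
D = 1.381e-23 * 307 / (6 * pi * 0.00084 * 7.55e-08)
D = 3.54654e-12 m^2/s = 3.547 um^2/s

3.547


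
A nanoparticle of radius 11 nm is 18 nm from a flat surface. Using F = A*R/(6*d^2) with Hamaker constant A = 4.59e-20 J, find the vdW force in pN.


Convert to SI: R = 11 nm = 1.1e-08 m, d = 18 nm = 1.8e-08 m
F = A * R / (6 * d^2)
F = 4.59e-20 * 1.1e-08 / (6 * (1.8e-08)^2)
F = 2.59722e-13 N = 0.26 pN

0.26


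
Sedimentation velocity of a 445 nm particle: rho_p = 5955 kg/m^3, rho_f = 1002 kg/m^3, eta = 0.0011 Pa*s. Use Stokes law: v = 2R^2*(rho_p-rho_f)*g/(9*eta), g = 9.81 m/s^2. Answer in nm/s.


Radius R = 445/2 nm = 2.225e-07 m
Density difference = 5955 - 1002 = 4953 kg/m^3
v = 2 * R^2 * (rho_p - rho_f) * g / (9 * eta)
v = 2 * (2.225e-07)^2 * 4953 * 9.81 / (9 * 0.0011)
v = 4.85951e-07 m/s = 485.9506 nm/s

485.9506


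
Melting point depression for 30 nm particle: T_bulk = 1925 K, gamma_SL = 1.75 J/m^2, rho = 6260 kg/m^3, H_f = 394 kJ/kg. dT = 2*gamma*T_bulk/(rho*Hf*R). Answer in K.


Radius R = 30/2 = 15 nm = 1.5e-08 m
Convert H_f = 394 kJ/kg = 394000 J/kg
dT = 2 * gamma_SL * T_bulk / (rho * H_f * R)
dT = 2 * 1.75 * 1925 / (6260 * 394000 * 1.5e-08)
dT = 182.1 K

182.1


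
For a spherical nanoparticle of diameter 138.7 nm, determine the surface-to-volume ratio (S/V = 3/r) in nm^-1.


Radius r = 138.7/2 = 69.35 nm
S/V = 3 / r = 3 / 69.35
S/V = 0.0433 nm^-1

0.0433


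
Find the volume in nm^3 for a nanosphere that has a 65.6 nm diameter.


Radius r = 65.6/2 = 32.8 nm
Volume V = (4/3) * pi * r^3
V = (4/3) * pi * (32.8)^3
V = 147812.15 nm^3

147812.15


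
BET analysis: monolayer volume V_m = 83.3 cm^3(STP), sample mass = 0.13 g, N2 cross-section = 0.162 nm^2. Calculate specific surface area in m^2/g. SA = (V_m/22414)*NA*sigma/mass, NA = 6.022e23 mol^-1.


Number of moles in monolayer = V_m / 22414 = 83.3 / 22414 = 0.00371643
Number of molecules = moles * NA = 0.00371643 * 6.022e23
SA = molecules * sigma / mass
SA = (83.3 / 22414) * 6.022e23 * 0.162e-18 / 0.13
SA = 2788.9 m^2/g

2788.9


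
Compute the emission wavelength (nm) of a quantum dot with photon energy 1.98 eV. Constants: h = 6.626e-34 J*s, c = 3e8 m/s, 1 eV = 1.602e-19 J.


Convert energy: E = 1.98 eV = 1.98 * 1.602e-19 = 3.17196e-19 J
lambda = h*c / E = 6.626e-34 * 3e8 / 3.17196e-19
lambda = 6.26679e-07 m = 626.7 nm

626.7


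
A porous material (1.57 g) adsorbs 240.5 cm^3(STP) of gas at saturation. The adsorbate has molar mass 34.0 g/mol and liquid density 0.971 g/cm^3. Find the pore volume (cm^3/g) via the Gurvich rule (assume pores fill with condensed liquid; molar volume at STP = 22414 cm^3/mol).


Moles adsorbed n = V_ads / 22414 = 240.5 / 22414 = 1.072990e-02 mol
Liquid volume V_liq = n * M / rho_liq = 1.072990e-02 * 34.0 / 0.971 = 0.37571 cm^3
Specific pore volume V_pore = V_liq / m_sample = 0.37571 / 1.57
V_pore = 0.2393 cm^3/g

0.2393


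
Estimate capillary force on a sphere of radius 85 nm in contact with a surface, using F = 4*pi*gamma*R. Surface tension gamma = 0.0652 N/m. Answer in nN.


Convert radius: R = 85 nm = 8.5e-08 m
F = 4 * pi * gamma * R
F = 4 * pi * 0.0652 * 8.5e-08
F = 6.96428e-08 N = 69.6428 nN

69.6428


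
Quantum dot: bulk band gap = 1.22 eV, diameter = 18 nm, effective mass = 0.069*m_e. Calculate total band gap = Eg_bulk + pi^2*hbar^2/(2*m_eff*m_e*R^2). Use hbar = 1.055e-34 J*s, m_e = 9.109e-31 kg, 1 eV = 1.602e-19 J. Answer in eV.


Radius R = 18/2 nm = 9e-09 m
Confinement energy dE = pi^2 * hbar^2 / (2 * m_eff * m_e * R^2)
dE = pi^2 * (1.055e-34)^2 / (2 * 0.069 * 9.109e-31 * (9e-09)^2) J, divided by 1.602e-19 J/eV
dE = 0.0673 eV
Total band gap = E_g(bulk) + dE = 1.22 + 0.0673 = 1.2873 eV

1.2873


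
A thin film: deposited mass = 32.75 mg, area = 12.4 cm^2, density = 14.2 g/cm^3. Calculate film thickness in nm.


Convert: m = 32.75 mg = 3.2750e-05 kg, A = 12.4 cm^2 = 1.2400e-03 m^2, rho = 14.2 g/cm^3 = 14200 kg/m^3
t = m / (A * rho)
t = 3.2750e-05 / (1.2400e-03 * 14200)
t = 1.8600e-06 m = 1860.0 nm

1860.0


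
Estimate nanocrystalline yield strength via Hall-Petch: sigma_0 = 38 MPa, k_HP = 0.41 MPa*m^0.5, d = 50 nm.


d = 50 nm = 5e-08 m
sqrt(d) = 0.0002236068
Hall-Petch contribution = k / sqrt(d) = 0.41 / 0.0002236068 = 1833.6 MPa
sigma = sigma_0 + k/sqrt(d) = 38 + 1833.6 = 1871.6 MPa

1871.6


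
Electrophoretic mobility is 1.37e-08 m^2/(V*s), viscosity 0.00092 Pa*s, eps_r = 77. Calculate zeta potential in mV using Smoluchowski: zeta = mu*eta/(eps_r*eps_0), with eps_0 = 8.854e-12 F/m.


Smoluchowski equation: zeta = mu * eta / (eps_r * eps_0)
zeta = 1.37e-08 * 0.00092 / (77 * 8.854e-12)
zeta = 0.018487 V = 18.49 mV

18.49


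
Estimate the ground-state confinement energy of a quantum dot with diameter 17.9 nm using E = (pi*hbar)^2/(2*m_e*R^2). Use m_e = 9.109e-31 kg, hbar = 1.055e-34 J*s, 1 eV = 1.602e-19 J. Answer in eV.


Radius R = 17.9/2 = 8.95 nm = 8.95e-09 m
E = (pi * 1.055e-34)^2 / (2 * 9.109e-31 * (8.95e-09)^2)
E(J) = 7.52762e-22
E = E(J) / 1.602e-19 = 0.0047 eV

0.0047


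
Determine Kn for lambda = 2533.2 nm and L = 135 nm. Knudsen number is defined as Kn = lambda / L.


Knudsen number Kn = lambda / L
Kn = 2533.2 / 135
Kn = 18.7644

18.7644


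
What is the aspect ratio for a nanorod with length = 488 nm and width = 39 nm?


Aspect ratio AR = length / diameter
AR = 488 / 39
AR = 12.51

12.51


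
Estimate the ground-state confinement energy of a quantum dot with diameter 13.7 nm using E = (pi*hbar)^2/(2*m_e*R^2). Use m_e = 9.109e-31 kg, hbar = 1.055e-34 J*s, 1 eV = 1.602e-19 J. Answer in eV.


Radius R = 13.7/2 = 6.85 nm = 6.85e-09 m
E = (pi * 1.055e-34)^2 / (2 * 9.109e-31 * (6.85e-09)^2)
E(J) = 1.28506e-21
E = E(J) / 1.602e-19 = 0.008 eV

0.008


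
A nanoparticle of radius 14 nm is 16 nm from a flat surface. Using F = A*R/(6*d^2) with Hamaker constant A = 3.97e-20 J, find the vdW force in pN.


Convert to SI: R = 14 nm = 1.4e-08 m, d = 16 nm = 1.6e-08 m
F = A * R / (6 * d^2)
F = 3.97e-20 * 1.4e-08 / (6 * (1.6e-08)^2)
F = 3.61849e-13 N = 0.362 pN

0.362


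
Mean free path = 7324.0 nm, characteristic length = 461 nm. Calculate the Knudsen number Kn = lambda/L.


Knudsen number Kn = lambda / L
Kn = 7324.0 / 461
Kn = 15.8872

15.8872


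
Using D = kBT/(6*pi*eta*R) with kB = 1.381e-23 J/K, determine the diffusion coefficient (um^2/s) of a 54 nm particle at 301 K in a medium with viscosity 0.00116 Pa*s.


Radius R = 54/2 = 27 nm = 2.7e-08 m
D = kB*T / (6*pi*eta*R)
D = 1.381e-23 * 301 / (6 * pi * 0.00116 * 2.7e-08)
D = 7.04105e-12 m^2/s = 7.041 um^2/s

7.041


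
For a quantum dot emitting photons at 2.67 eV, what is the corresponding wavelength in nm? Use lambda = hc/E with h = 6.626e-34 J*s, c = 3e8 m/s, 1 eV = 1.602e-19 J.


Convert energy: E = 2.67 eV = 2.67 * 1.602e-19 = 4.27734e-19 J
lambda = h*c / E = 6.626e-34 * 3e8 / 4.27734e-19
lambda = 4.64728e-07 m = 464.7 nm

464.7


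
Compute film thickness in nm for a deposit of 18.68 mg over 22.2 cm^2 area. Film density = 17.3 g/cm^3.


Convert: m = 18.68 mg = 1.8680e-05 kg, A = 22.2 cm^2 = 2.2200e-03 m^2, rho = 17.3 g/cm^3 = 17300 kg/m^3
t = m / (A * rho)
t = 1.8680e-05 / (2.2200e-03 * 17300)
t = 4.8638e-07 m = 486.4 nm

486.4


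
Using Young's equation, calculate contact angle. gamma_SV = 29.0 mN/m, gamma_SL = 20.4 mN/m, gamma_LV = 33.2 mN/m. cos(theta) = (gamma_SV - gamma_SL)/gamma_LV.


cos(theta) = (gamma_SV - gamma_SL) / gamma_LV
cos(theta) = (29.0 - 20.4) / 33.2
cos(theta) = 0.259036
theta = arccos(0.259036) = 74.99 degrees

74.99


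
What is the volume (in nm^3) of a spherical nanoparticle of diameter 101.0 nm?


Radius r = 101.0/2 = 50.5 nm
Volume V = (4/3) * pi * r^3
V = (4/3) * pi * (50.5)^3
V = 539464.34 nm^3

539464.34


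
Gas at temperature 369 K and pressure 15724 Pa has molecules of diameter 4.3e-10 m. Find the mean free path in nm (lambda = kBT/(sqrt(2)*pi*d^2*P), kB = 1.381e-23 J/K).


Mean free path: lambda = kB*T / (sqrt(2) * pi * d^2 * P)
lambda = 1.381e-23 * 369 / (sqrt(2) * pi * (4.3e-10)^2 * 15724)
lambda = 3.94507e-07 m
lambda = 394.51 nm

394.51


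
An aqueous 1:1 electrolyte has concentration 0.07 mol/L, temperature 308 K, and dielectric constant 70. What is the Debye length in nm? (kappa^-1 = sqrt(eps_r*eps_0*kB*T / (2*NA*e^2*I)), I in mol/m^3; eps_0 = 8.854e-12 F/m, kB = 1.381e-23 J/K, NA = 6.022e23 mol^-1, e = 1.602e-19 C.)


Ionic strength I = 0.07 * 1^2 * 1000 = 70 mol/m^3
kappa^-1 = sqrt(70 * 8.854e-12 * 1.381e-23 * 308 / (2 * 6.022e23 * (1.602e-19)^2 * 70))
kappa^-1 = 1.104 nm

1.104


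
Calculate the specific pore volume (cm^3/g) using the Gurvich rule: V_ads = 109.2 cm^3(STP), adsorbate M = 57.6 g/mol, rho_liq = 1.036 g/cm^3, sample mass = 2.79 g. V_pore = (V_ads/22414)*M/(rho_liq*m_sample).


Moles adsorbed n = V_ads / 22414 = 109.2 / 22414 = 4.871955e-03 mol
Liquid volume V_liq = n * M / rho_liq = 4.871955e-03 * 57.6 / 1.036 = 0.27087 cm^3
Specific pore volume V_pore = V_liq / m_sample = 0.27087 / 2.79
V_pore = 0.0971 cm^3/g

0.0971


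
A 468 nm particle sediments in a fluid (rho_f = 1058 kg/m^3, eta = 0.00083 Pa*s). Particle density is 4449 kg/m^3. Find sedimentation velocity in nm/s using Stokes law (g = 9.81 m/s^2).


Radius R = 468/2 nm = 2.34e-07 m
Density difference = 4449 - 1058 = 3391 kg/m^3
v = 2 * R^2 * (rho_p - rho_f) * g / (9 * eta)
v = 2 * (2.34e-07)^2 * 3391 * 9.81 / (9 * 0.00083)
v = 4.87683e-07 m/s = 487.6833 nm/s

487.6833


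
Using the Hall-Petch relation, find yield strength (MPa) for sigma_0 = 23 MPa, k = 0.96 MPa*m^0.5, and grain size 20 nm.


d = 20 nm = 2e-08 m
sqrt(d) = 0.0001414214
Hall-Petch contribution = k / sqrt(d) = 0.96 / 0.0001414214 = 6788.2 MPa
sigma = sigma_0 + k/sqrt(d) = 23 + 6788.2 = 6811.2 MPa

6811.2


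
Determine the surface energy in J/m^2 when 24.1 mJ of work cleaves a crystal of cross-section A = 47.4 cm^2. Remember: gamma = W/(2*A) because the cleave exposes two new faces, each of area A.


Convert: A = 47.4 cm^2 = 0.00474 m^2, W = 24.1 mJ = 0.0241 J
Cleaving exposes two faces of area A, so total new surface = 2*A and gamma = W / (2*A)
gamma = 0.0241 / (2 * 0.00474)
gamma = 2.542 J/m^2

2.542


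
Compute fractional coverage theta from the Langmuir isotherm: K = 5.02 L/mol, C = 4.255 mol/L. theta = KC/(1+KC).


Langmuir isotherm: theta = K*C / (1 + K*C)
K*C = 5.02 * 4.255 = 21.3601
theta = 21.3601 / (1 + 21.3601) = 21.3601 / 22.3601
theta = 0.9553

0.9553


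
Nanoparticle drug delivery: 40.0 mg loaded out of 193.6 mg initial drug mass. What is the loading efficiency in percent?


Drug loading efficiency = (drug loaded / drug initial) * 100
DLE = 40.0 / 193.6 * 100
DLE = 0.2066 * 100
DLE = 20.66%

20.66


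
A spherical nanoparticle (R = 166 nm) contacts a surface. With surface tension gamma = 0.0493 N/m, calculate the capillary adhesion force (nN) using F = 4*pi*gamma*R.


Convert radius: R = 166 nm = 1.66e-07 m
F = 4 * pi * gamma * R
F = 4 * pi * 0.0493 * 1.66e-07
F = 1.02841e-07 N = 102.8407 nN

102.8407


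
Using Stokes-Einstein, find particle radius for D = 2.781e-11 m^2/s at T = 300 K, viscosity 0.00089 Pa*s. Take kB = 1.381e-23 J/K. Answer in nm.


Stokes-Einstein: R = kB*T / (6*pi*eta*D)
R = 1.381e-23 * 300 / (6 * pi * 0.00089 * 2.781e-11)
R = 8.8802e-09 m = 8.88 nm

8.88


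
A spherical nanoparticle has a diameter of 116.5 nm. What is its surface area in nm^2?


Radius r = 116.5/2 = 58.25 nm
Surface area SA = 4 * pi * r^2
SA = 4 * pi * (58.25)^2
SA = 42638.48 nm^2

42638.48


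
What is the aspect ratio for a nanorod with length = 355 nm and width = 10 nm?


Aspect ratio AR = length / diameter
AR = 355 / 10
AR = 35.5

35.5


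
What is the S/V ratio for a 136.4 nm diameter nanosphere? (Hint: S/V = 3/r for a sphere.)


Radius r = 136.4/2 = 68.2 nm
S/V = 3 / r = 3 / 68.2
S/V = 0.044 nm^-1

0.044


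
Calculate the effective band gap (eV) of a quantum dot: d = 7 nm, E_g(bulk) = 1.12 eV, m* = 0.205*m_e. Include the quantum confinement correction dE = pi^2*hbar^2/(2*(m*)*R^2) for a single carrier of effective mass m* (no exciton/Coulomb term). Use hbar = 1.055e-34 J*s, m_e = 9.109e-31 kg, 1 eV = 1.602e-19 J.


Radius R = 7/2 nm = 3.5e-09 m
Confinement energy dE = pi^2 * hbar^2 / (2 * m_eff * m_e * R^2)
dE = pi^2 * (1.055e-34)^2 / (2 * 0.205 * 9.109e-31 * (3.5e-09)^2) J, divided by 1.602e-19 J/eV
dE = 0.1499 eV
Total band gap = E_g(bulk) + dE = 1.12 + 0.1499 = 1.2699 eV

1.2699


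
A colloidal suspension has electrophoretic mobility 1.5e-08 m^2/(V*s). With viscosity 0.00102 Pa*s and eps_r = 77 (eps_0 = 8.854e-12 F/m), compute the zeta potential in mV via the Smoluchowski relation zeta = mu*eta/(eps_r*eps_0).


Smoluchowski equation: zeta = mu * eta / (eps_r * eps_0)
zeta = 1.5e-08 * 0.00102 / (77 * 8.854e-12)
zeta = 0.022442 V = 22.44 mV

22.44


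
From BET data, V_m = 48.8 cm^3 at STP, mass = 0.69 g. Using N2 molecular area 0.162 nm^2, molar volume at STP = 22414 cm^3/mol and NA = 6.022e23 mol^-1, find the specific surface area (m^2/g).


Number of moles in monolayer = V_m / 22414 = 48.8 / 22414 = 0.00217721
Number of molecules = moles * NA = 0.00217721 * 6.022e23
SA = molecules * sigma / mass
SA = (48.8 / 22414) * 6.022e23 * 0.162e-18 / 0.69
SA = 307.8 m^2/g

307.8


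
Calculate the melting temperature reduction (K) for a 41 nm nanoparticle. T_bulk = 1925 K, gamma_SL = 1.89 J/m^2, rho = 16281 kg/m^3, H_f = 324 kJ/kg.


Radius R = 41/2 = 20.5 nm = 2.05e-08 m
Convert H_f = 324 kJ/kg = 324000 J/kg
dT = 2 * gamma_SL * T_bulk / (rho * H_f * R)
dT = 2 * 1.89 * 1925 / (16281 * 324000 * 2.05e-08)
dT = 67.3 K

67.3


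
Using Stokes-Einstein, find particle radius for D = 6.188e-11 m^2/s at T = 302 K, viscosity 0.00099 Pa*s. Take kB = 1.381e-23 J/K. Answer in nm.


Stokes-Einstein: R = kB*T / (6*pi*eta*D)
R = 1.381e-23 * 302 / (6 * pi * 0.00099 * 6.188e-11)
R = 3.61172e-09 m = 3.61 nm

3.61


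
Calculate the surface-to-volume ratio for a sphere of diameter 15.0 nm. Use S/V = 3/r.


Radius r = 15.0/2 = 7.5 nm
S/V = 3 / r = 3 / 7.5
S/V = 0.4 nm^-1

0.4


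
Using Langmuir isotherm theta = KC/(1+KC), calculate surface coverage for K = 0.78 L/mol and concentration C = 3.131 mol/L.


Langmuir isotherm: theta = K*C / (1 + K*C)
K*C = 0.78 * 3.131 = 2.44218
theta = 2.44218 / (1 + 2.44218) = 2.44218 / 3.44218
theta = 0.7095

0.7095


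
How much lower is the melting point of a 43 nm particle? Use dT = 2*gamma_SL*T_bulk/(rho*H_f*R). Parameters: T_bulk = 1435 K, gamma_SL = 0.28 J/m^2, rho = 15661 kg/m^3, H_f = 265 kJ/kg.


Radius R = 43/2 = 21.5 nm = 2.15e-08 m
Convert H_f = 265 kJ/kg = 265000 J/kg
dT = 2 * gamma_SL * T_bulk / (rho * H_f * R)
dT = 2 * 0.28 * 1435 / (15661 * 265000 * 2.15e-08)
dT = 9.0 K

9.0


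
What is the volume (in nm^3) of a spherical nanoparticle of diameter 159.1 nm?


Radius r = 159.1/2 = 79.55 nm
Volume V = (4/3) * pi * r^3
V = (4/3) * pi * (79.55)^3
V = 2108672.63 nm^3

2108672.63


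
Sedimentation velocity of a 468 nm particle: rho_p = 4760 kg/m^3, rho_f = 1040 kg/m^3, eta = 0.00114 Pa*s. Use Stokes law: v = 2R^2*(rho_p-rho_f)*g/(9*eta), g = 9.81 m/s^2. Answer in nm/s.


Radius R = 468/2 nm = 2.34e-07 m
Density difference = 4760 - 1040 = 3720 kg/m^3
v = 2 * R^2 * (rho_p - rho_f) * g / (9 * eta)
v = 2 * (2.34e-07)^2 * 3720 * 9.81 / (9 * 0.00114)
v = 3.89517e-07 m/s = 389.5169 nm/s

389.5169


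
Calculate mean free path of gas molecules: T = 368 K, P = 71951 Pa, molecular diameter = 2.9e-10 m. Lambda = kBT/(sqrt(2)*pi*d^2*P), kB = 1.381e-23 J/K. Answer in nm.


Mean free path: lambda = kB*T / (sqrt(2) * pi * d^2 * P)
lambda = 1.381e-23 * 368 / (sqrt(2) * pi * (2.9e-10)^2 * 71951)
lambda = 1.89036e-07 m
lambda = 189.04 nm

189.04


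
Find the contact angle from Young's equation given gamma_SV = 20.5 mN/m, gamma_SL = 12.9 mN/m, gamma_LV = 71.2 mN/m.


cos(theta) = (gamma_SV - gamma_SL) / gamma_LV
cos(theta) = (20.5 - 12.9) / 71.2
cos(theta) = 0.106742
theta = arccos(0.106742) = 83.87 degrees

83.87


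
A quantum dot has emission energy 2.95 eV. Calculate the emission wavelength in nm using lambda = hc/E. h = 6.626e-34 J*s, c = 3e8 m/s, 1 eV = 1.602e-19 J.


Convert energy: E = 2.95 eV = 2.95 * 1.602e-19 = 4.7259e-19 J
lambda = h*c / E = 6.626e-34 * 3e8 / 4.7259e-19
lambda = 4.20618e-07 m = 420.6 nm

420.6


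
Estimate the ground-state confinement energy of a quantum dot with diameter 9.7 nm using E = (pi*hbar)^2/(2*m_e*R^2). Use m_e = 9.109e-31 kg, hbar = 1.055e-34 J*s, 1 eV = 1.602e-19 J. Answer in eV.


Radius R = 9.7/2 = 4.85 nm = 4.85e-09 m
E = (pi * 1.055e-34)^2 / (2 * 9.109e-31 * (4.85e-09)^2)
E(J) = 2.56342e-21
E = E(J) / 1.602e-19 = 0.016 eV

0.016


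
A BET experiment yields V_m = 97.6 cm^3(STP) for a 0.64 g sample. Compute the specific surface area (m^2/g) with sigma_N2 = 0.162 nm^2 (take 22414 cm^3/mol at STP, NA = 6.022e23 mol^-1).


Number of moles in monolayer = V_m / 22414 = 97.6 / 22414 = 0.00435442
Number of molecules = moles * NA = 0.00435442 * 6.022e23
SA = molecules * sigma / mass
SA = (97.6 / 22414) * 6.022e23 * 0.162e-18 / 0.64
SA = 663.8 m^2/g

663.8


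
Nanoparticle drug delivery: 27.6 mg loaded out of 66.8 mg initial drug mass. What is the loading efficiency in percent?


Drug loading efficiency = (drug loaded / drug initial) * 100
DLE = 27.6 / 66.8 * 100
DLE = 0.4132 * 100
DLE = 41.32%

41.32


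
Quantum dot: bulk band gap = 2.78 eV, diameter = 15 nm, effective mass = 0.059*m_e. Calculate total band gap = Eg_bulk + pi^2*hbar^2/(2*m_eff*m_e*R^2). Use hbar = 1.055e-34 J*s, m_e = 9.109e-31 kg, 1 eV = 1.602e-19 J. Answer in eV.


Radius R = 15/2 nm = 7.5e-09 m
Confinement energy dE = pi^2 * hbar^2 / (2 * m_eff * m_e * R^2)
dE = pi^2 * (1.055e-34)^2 / (2 * 0.059 * 9.109e-31 * (7.5e-09)^2) J, divided by 1.602e-19 J/eV
dE = 0.1134 eV
Total band gap = E_g(bulk) + dE = 2.78 + 0.1134 = 2.8934 eV

2.8934


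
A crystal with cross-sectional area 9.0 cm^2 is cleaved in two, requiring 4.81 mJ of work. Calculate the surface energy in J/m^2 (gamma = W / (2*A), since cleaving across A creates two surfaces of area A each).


Convert: A = 9.0 cm^2 = 0.0009 m^2, W = 4.81 mJ = 0.00481 J
Cleaving exposes two faces of area A, so total new surface = 2*A and gamma = W / (2*A)
gamma = 0.00481 / (2 * 0.0009)
gamma = 2.672 J/m^2

2.672


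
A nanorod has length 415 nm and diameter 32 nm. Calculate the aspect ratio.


Aspect ratio AR = length / diameter
AR = 415 / 32
AR = 12.97

12.97


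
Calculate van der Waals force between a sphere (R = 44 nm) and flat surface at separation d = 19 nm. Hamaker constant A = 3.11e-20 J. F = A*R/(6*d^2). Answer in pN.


Convert to SI: R = 44 nm = 4.4e-08 m, d = 19 nm = 1.9e-08 m
F = A * R / (6 * d^2)
F = 3.11e-20 * 4.4e-08 / (6 * (1.9e-08)^2)
F = 6.31764e-13 N = 0.632 pN

0.632


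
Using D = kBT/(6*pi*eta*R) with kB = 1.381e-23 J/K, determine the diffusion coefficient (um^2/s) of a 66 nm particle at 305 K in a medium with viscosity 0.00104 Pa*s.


Radius R = 66/2 = 33 nm = 3.3e-08 m
D = kB*T / (6*pi*eta*R)
D = 1.381e-23 * 305 / (6 * pi * 0.00104 * 3.3e-08)
D = 6.51096e-12 m^2/s = 6.511 um^2/s

6.511


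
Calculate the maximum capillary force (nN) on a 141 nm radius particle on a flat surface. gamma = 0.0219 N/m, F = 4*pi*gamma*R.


Convert radius: R = 141 nm = 1.41e-07 m
F = 4 * pi * gamma * R
F = 4 * pi * 0.0219 * 1.41e-07
F = 3.88037e-08 N = 38.8037 nN

38.8037


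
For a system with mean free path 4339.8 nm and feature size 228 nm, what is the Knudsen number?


Knudsen number Kn = lambda / L
Kn = 4339.8 / 228
Kn = 19.0342

19.0342


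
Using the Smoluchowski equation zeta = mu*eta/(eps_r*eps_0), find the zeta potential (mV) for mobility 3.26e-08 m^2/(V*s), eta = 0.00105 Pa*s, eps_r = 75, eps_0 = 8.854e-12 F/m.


Smoluchowski equation: zeta = mu * eta / (eps_r * eps_0)
zeta = 3.26e-08 * 0.00105 / (75 * 8.854e-12)
zeta = 0.051547 V = 51.55 mV

51.55


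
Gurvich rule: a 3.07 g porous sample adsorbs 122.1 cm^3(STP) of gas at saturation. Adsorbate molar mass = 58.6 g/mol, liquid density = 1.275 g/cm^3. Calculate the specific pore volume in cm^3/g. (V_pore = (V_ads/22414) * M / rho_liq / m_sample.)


Moles adsorbed n = V_ads / 22414 = 122.1 / 22414 = 5.447488e-03 mol
Liquid volume V_liq = n * M / rho_liq = 5.447488e-03 * 58.6 / 1.275 = 0.25037 cm^3
Specific pore volume V_pore = V_liq / m_sample = 0.25037 / 3.07
V_pore = 0.0816 cm^3/g

0.0816


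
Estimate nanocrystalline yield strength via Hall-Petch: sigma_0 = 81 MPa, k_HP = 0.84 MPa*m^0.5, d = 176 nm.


d = 176 nm = 1.76e-07 m
sqrt(d) = 0.0004195235
Hall-Petch contribution = k / sqrt(d) = 0.84 / 0.0004195235 = 2002.3 MPa
sigma = sigma_0 + k/sqrt(d) = 81 + 2002.3 = 2083.3 MPa

2083.3


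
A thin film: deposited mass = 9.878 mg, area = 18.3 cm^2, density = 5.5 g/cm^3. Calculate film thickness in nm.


Convert: m = 9.878 mg = 9.8780e-06 kg, A = 18.3 cm^2 = 1.8300e-03 m^2, rho = 5.5 g/cm^3 = 5500 kg/m^3
t = m / (A * rho)
t = 9.8780e-06 / (1.8300e-03 * 5500)
t = 9.8142e-07 m = 981.4 nm

981.4


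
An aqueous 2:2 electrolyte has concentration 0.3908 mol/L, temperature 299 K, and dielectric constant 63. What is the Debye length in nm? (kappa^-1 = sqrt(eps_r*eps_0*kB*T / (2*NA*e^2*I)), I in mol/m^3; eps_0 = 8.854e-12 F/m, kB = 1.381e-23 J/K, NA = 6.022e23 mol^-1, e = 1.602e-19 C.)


Ionic strength I = 0.3908 * 2^2 * 1000 = 1563.2 mol/m^3
kappa^-1 = sqrt(63 * 8.854e-12 * 1.381e-23 * 299 / (2 * 6.022e23 * (1.602e-19)^2 * 1563.2))
kappa^-1 = 0.218 nm

0.218


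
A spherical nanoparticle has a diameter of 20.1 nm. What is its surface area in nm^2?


Radius r = 20.1/2 = 10.05 nm
Surface area SA = 4 * pi * r^2
SA = 4 * pi * (10.05)^2
SA = 1269.23 nm^2

1269.23


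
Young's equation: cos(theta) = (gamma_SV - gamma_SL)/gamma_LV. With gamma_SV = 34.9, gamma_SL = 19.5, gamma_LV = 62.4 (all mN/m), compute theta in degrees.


cos(theta) = (gamma_SV - gamma_SL) / gamma_LV
cos(theta) = (34.9 - 19.5) / 62.4
cos(theta) = 0.246795
theta = arccos(0.246795) = 75.71 degrees

75.71


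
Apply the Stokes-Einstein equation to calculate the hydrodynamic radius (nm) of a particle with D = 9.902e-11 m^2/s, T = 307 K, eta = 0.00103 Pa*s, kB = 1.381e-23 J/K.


Stokes-Einstein: R = kB*T / (6*pi*eta*D)
R = 1.381e-23 * 307 / (6 * pi * 0.00103 * 9.902e-11)
R = 2.20532e-09 m = 2.21 nm

2.21


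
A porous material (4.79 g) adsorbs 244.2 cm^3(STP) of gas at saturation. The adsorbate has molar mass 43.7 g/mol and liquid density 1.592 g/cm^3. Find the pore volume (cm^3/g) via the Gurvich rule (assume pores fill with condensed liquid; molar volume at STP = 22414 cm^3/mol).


Moles adsorbed n = V_ads / 22414 = 244.2 / 22414 = 1.089498e-02 mol
Liquid volume V_liq = n * M / rho_liq = 1.089498e-02 * 43.7 / 1.592 = 0.29906 cm^3
Specific pore volume V_pore = V_liq / m_sample = 0.29906 / 4.79
V_pore = 0.0624 cm^3/g

0.0624


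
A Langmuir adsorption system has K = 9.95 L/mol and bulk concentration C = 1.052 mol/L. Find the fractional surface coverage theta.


Langmuir isotherm: theta = K*C / (1 + K*C)
K*C = 9.95 * 1.052 = 10.4674
theta = 10.4674 / (1 + 10.4674) = 10.4674 / 11.4674
theta = 0.9128

0.9128


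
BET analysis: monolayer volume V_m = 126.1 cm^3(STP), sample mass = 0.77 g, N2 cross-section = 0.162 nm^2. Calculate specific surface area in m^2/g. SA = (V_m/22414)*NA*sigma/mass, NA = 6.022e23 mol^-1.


Number of moles in monolayer = V_m / 22414 = 126.1 / 22414 = 0.00562595
Number of molecules = moles * NA = 0.00562595 * 6.022e23
SA = molecules * sigma / mass
SA = (126.1 / 22414) * 6.022e23 * 0.162e-18 / 0.77
SA = 712.8 m^2/g

712.8


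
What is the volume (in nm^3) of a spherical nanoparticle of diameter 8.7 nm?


Radius r = 8.7/2 = 4.35 nm
Volume V = (4/3) * pi * r^3
V = (4/3) * pi * (4.35)^3
V = 344.79 nm^3

344.79


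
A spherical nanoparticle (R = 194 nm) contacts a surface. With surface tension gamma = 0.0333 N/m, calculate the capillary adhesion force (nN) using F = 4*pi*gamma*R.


Convert radius: R = 194 nm = 1.94e-07 m
F = 4 * pi * gamma * R
F = 4 * pi * 0.0333 * 1.94e-07
F = 8.11813e-08 N = 81.1813 nN

81.1813


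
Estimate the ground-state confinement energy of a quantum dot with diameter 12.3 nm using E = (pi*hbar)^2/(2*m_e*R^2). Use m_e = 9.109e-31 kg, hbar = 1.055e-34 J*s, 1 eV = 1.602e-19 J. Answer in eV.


Radius R = 12.3/2 = 6.15 nm = 6.15e-09 m
E = (pi * 1.055e-34)^2 / (2 * 9.109e-31 * (6.15e-09)^2)
E(J) = 1.59424e-21
E = E(J) / 1.602e-19 = 0.01 eV

0.01


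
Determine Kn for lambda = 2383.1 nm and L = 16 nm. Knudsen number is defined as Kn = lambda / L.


Knudsen number Kn = lambda / L
Kn = 2383.1 / 16
Kn = 148.9437

148.9437


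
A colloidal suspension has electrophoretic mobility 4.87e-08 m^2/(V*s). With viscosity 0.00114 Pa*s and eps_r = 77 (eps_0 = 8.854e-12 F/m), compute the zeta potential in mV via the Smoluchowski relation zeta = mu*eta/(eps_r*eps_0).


Smoluchowski equation: zeta = mu * eta / (eps_r * eps_0)
zeta = 4.87e-08 * 0.00114 / (77 * 8.854e-12)
zeta = 0.081434 V = 81.43 mV

81.43


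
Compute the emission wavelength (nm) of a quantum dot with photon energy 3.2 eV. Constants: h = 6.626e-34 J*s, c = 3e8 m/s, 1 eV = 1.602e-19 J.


Convert energy: E = 3.2 eV = 3.2 * 1.602e-19 = 5.1264e-19 J
lambda = h*c / E = 6.626e-34 * 3e8 / 5.1264e-19
lambda = 3.87757e-07 m = 387.8 nm

387.8


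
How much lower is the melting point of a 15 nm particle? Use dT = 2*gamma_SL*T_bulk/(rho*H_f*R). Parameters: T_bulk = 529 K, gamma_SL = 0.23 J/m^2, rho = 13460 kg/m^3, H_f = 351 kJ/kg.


Radius R = 15/2 = 7.5 nm = 7.5e-09 m
Convert H_f = 351 kJ/kg = 351000 J/kg
dT = 2 * gamma_SL * T_bulk / (rho * H_f * R)
dT = 2 * 0.23 * 529 / (13460 * 351000 * 7.5e-09)
dT = 6.9 K

6.9


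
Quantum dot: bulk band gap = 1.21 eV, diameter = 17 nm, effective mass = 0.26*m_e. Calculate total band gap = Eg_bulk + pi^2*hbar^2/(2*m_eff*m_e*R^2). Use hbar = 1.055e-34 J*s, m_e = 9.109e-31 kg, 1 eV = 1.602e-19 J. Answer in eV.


Radius R = 17/2 nm = 8.5e-09 m
Confinement energy dE = pi^2 * hbar^2 / (2 * m_eff * m_e * R^2)
dE = pi^2 * (1.055e-34)^2 / (2 * 0.26 * 9.109e-31 * (8.5e-09)^2) J, divided by 1.602e-19 J/eV
dE = 0.02 eV
Total band gap = E_g(bulk) + dE = 1.21 + 0.02 = 1.23 eV

1.23


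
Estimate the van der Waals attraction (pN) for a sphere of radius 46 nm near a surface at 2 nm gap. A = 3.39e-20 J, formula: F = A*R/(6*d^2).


Convert to SI: R = 46 nm = 4.6e-08 m, d = 2 nm = 2e-09 m
F = A * R / (6 * d^2)
F = 3.39e-20 * 4.6e-08 / (6 * (2e-09)^2)
F = 6.4975e-11 N = 64.975 pN

64.975


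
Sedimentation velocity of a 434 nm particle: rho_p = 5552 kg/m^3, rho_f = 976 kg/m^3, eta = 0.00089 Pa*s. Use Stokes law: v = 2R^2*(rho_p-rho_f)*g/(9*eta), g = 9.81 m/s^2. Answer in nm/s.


Radius R = 434/2 nm = 2.17e-07 m
Density difference = 5552 - 976 = 4576 kg/m^3
v = 2 * R^2 * (rho_p - rho_f) * g / (9 * eta)
v = 2 * (2.17e-07)^2 * 4576 * 9.81 / (9 * 0.00089)
v = 5.27803e-07 m/s = 527.8031 nm/s

527.8031


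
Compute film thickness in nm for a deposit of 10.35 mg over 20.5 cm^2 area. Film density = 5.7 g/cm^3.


Convert: m = 10.35 mg = 1.0350e-05 kg, A = 20.5 cm^2 = 2.0500e-03 m^2, rho = 5.7 g/cm^3 = 5700 kg/m^3
t = m / (A * rho)
t = 1.0350e-05 / (2.0500e-03 * 5700)
t = 8.8575e-07 m = 885.8 nm

885.8


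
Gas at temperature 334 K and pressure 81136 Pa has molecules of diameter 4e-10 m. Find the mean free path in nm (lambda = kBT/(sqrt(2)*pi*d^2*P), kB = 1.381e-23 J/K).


Mean free path: lambda = kB*T / (sqrt(2) * pi * d^2 * P)
lambda = 1.381e-23 * 334 / (sqrt(2) * pi * (4e-10)^2 * 81136)
lambda = 7.99727e-08 m
lambda = 79.97 nm

79.97


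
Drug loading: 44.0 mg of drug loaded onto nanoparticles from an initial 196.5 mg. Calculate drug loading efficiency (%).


Drug loading efficiency = (drug loaded / drug initial) * 100
DLE = 44.0 / 196.5 * 100
DLE = 0.2239 * 100
DLE = 22.39%

22.39


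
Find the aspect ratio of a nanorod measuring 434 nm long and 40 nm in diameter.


Aspect ratio AR = length / diameter
AR = 434 / 40
AR = 10.85

10.85


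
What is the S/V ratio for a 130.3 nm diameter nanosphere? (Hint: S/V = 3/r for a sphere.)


Radius r = 130.3/2 = 65.15 nm
S/V = 3 / r = 3 / 65.15
S/V = 0.046 nm^-1

0.046


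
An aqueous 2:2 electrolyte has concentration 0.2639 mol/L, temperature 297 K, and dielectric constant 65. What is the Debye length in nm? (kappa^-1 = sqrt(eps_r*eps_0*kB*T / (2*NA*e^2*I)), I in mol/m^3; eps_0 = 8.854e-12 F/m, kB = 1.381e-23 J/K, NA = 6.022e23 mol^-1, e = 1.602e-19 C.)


Ionic strength I = 0.2639 * 2^2 * 1000 = 1055.6 mol/m^3
kappa^-1 = sqrt(65 * 8.854e-12 * 1.381e-23 * 297 / (2 * 6.022e23 * (1.602e-19)^2 * 1055.6))
kappa^-1 = 0.269 nm

0.269


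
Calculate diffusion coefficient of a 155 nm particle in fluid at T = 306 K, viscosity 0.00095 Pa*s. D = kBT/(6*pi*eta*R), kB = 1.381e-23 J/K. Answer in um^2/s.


Radius R = 155/2 = 77.5 nm = 7.75e-08 m
D = kB*T / (6*pi*eta*R)
D = 1.381e-23 * 306 / (6 * pi * 0.00095 * 7.75e-08)
D = 3.04501e-12 m^2/s = 3.045 um^2/s

3.045


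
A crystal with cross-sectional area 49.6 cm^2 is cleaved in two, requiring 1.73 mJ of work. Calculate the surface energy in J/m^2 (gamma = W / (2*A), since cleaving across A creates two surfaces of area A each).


Convert: A = 49.6 cm^2 = 0.00496 m^2, W = 1.73 mJ = 0.00173 J
Cleaving exposes two faces of area A, so total new surface = 2*A and gamma = W / (2*A)
gamma = 0.00173 / (2 * 0.00496)
gamma = 0.174 J/m^2

0.174


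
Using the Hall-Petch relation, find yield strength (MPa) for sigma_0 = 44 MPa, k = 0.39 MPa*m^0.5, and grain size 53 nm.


d = 53 nm = 5.3e-08 m
sqrt(d) = 0.0002302173
Hall-Petch contribution = k / sqrt(d) = 0.39 / 0.0002302173 = 1694.1 MPa
sigma = sigma_0 + k/sqrt(d) = 44 + 1694.1 = 1738.1 MPa

1738.1


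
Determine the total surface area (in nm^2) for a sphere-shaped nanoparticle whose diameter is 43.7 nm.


Radius r = 43.7/2 = 21.85 nm
Surface area SA = 4 * pi * r^2
SA = 4 * pi * (21.85)^2
SA = 5999.47 nm^2

5999.47


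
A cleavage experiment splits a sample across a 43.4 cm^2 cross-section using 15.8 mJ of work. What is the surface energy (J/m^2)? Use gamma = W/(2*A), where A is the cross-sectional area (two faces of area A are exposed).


Convert: A = 43.4 cm^2 = 0.00434 m^2, W = 15.8 mJ = 0.0158 J
Cleaving exposes two faces of area A, so total new surface = 2*A and gamma = W / (2*A)
gamma = 0.0158 / (2 * 0.00434)
gamma = 1.82 J/m^2

1.82


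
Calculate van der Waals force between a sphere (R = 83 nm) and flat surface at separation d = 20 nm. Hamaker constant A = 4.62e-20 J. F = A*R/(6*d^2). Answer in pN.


Convert to SI: R = 83 nm = 8.3e-08 m, d = 20 nm = 2e-08 m
F = A * R / (6 * d^2)
F = 4.62e-20 * 8.3e-08 / (6 * (2e-08)^2)
F = 1.59775e-12 N = 1.598 pN

1.598


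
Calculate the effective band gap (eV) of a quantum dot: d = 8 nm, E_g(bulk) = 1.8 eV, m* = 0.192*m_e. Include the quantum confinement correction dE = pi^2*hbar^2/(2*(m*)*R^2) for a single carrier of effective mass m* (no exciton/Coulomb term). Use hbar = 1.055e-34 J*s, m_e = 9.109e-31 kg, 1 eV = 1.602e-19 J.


Radius R = 8/2 nm = 4e-09 m
Confinement energy dE = pi^2 * hbar^2 / (2 * m_eff * m_e * R^2)
dE = pi^2 * (1.055e-34)^2 / (2 * 0.192 * 9.109e-31 * (4e-09)^2) J, divided by 1.602e-19 J/eV
dE = 0.1225 eV
Total band gap = E_g(bulk) + dE = 1.8 + 0.1225 = 1.9225 eV

1.9225


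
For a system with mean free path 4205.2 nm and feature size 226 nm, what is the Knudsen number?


Knudsen number Kn = lambda / L
Kn = 4205.2 / 226
Kn = 18.6071

18.6071
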